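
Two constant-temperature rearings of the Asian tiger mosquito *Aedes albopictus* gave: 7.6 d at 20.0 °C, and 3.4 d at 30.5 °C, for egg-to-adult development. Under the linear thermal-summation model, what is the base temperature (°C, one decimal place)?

Under the model K = D·(T − T_b), so D₁·(T₁ − T_b) = D₂·(T₂ − T_b).
7.6·(20.0 − T_b) = 3.4·(30.5 − T_b)
T_b = (7.6·20.0 − 3.4·30.5) / (7.6 − 3.4) = 48.30 / 4.2 = 11.500 °C ≈ 11.5 °C.

11.5 °C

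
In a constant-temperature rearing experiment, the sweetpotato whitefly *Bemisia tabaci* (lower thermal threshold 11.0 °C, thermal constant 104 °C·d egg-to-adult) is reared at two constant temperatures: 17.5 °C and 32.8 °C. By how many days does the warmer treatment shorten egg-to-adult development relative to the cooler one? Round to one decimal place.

11.2 days

At 17.5 °C: 104 / (17.5 − 11.0) = 104 / 6.5 = 16.000 d.
At 32.8 °C: 104 / (32.8 − 11.0) = 104 / 21.8 = 4.771 d.
Difference = |16.000 − 4.771| = 11.229 ≈ 11.2 days.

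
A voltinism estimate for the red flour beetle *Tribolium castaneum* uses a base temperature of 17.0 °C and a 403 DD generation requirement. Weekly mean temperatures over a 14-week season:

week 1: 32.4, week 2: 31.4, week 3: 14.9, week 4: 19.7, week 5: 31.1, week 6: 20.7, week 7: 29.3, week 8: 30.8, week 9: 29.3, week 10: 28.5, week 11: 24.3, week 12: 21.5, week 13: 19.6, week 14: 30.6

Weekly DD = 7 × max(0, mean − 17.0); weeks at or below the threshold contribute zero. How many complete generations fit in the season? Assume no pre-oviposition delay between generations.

2 generations

Weekly DD (7 × max(0, T̄ − 17.0)): 107.8, 100.8, 0.0, 18.9, 98.7, 25.9, 86.1, 96.6, 86.1, 80.5, 51.1, 31.5, 18.2, 95.2.
Season total = 897.4 DD.
Complete generations = ⌊897.4 / 403⌋ = 2.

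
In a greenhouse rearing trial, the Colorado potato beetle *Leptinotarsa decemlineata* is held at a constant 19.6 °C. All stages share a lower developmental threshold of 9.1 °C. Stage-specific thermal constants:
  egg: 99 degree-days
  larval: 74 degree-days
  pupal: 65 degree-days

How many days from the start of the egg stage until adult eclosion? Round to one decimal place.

Daily accumulation at 19.6 °C = 19.6 − 9.1 = 10.5 DD/day.
Total K = 99 + 74 + 65 = 238 DD.
Total duration = 238 / 10.5 = 22.667 ≈ 22.7 days.

22.7 days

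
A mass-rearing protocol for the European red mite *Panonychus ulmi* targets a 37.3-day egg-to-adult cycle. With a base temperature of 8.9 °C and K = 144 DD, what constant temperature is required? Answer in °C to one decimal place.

12.8 °C

Required daily accumulation = 144 / 37.3 = 3.861 DD/day.
T = T_base + 3.861 = 8.9 + 3.861 = 12.761 ≈ 12.8 °C.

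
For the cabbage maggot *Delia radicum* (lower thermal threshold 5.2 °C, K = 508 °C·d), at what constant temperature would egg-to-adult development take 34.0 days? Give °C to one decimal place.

20.1 °C

Required daily accumulation = 508 / 34.0 = 14.941 DD/day.
T = T_base + 14.941 = 5.2 + 14.941 = 20.141 ≈ 20.1 °C.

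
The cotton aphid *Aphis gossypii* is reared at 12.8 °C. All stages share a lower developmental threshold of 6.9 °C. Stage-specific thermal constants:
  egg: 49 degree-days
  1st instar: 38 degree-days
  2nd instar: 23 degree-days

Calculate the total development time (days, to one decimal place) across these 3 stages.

18.6 days

Daily accumulation at 12.8 °C = 12.8 − 6.9 = 5.9 DD/day.
Total K = 49 + 38 + 23 = 110 DD.
Total duration = 110 / 5.9 = 18.644 ≈ 18.6 days.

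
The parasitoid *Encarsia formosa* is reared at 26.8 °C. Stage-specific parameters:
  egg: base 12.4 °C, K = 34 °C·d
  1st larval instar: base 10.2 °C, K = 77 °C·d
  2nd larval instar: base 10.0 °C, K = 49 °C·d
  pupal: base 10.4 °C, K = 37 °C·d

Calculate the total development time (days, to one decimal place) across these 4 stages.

egg: 34 / (26.8 − 12.4) = 34 / 14.4 = 2.361 d.
1st larval instar: 77 / (26.8 − 10.2) = 77 / 16.6 = 4.639 d.
2nd larval instar: 49 / (26.8 − 10.0) = 49 / 16.8 = 2.917 d.
pupal: 37 / (26.8 − 10.4) = 37 / 16.4 = 2.256 d.
Sum = 12.172 ≈ 12.2 days.

12.2 days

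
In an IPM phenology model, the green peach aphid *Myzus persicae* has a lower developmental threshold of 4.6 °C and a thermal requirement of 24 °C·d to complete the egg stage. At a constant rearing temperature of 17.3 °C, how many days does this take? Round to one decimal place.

Daily accumulation = 17.3 − 4.6 = 12.7 DD/day.
Duration = 24 / 12.7 = 1.890 ≈ 1.9 days.

1.9 days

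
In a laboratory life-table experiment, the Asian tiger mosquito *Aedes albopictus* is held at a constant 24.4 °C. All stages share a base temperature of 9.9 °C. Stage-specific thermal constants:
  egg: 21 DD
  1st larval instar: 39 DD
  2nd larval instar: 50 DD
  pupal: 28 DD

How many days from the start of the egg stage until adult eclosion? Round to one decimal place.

9.5 days

Daily accumulation at 24.4 °C = 24.4 − 9.9 = 14.5 DD/day.
Total K = 21 + 39 + 50 + 28 = 138 DD.
Total duration = 138 / 14.5 = 9.517 ≈ 9.5 days.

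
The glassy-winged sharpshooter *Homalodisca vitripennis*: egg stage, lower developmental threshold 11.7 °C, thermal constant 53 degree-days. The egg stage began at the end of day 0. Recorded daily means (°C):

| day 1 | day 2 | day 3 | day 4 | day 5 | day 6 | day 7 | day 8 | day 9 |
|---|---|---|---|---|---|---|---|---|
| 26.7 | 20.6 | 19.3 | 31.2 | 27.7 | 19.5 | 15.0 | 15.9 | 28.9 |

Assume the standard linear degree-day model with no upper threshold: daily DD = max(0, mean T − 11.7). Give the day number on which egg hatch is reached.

day 5

Daily DD above 11.7 °C: 15.0, 8.9, 7.6, 19.5, 16.0, 7.8, 3.3, 4.2, 17.2.
Cumulative: 15.0, 23.9, 31.5, 51.0, 67.0, 74.8, 78.1, 82.3, 99.5.
The total first reaches 53 DD on day 5.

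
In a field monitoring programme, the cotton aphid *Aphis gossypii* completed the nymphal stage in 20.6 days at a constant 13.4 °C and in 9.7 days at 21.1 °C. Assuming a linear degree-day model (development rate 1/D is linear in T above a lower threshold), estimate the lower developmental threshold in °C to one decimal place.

6.5 °C

Linear rate model ⇒ the product D·(T − T_b) is constant across temperatures.
20.6·(13.4 − T_b) = 9.7·(21.1 − T_b)
T_b = (20.6·13.4 − 9.7·21.1) / (20.6 − 9.7) = 71.37 / 10.9 = 6.548 °C ≈ 6.5 °C.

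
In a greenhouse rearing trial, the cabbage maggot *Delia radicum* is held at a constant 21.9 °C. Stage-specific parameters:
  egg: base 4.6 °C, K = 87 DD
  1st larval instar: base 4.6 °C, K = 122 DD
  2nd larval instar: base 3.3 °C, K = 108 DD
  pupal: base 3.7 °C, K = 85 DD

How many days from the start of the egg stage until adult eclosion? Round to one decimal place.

egg: 87 / (21.9 − 4.6) = 87 / 17.3 = 5.029 d.
1st larval instar: 122 / (21.9 − 4.6) = 122 / 17.3 = 7.052 d.
2nd larval instar: 108 / (21.9 − 3.3) = 108 / 18.6 = 5.806 d.
pupal: 85 / (21.9 − 3.7) = 85 / 18.2 = 4.670 d.
Sum = 22.558 ≈ 22.6 days.

22.6 days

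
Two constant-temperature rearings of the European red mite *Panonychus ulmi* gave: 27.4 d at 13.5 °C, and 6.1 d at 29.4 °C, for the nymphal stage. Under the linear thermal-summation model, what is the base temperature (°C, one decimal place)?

8.9 °C

Under the model K = D·(T − T_b), so D₁·(T₁ − T_b) = D₂·(T₂ − T_b).
27.4·(13.5 − T_b) = 6.1·(29.4 − T_b)
T_b = (27.4·13.5 − 6.1·29.4) / (27.4 − 6.1) = 190.56 / 21.3 = 8.946 °C ≈ 8.9 °C.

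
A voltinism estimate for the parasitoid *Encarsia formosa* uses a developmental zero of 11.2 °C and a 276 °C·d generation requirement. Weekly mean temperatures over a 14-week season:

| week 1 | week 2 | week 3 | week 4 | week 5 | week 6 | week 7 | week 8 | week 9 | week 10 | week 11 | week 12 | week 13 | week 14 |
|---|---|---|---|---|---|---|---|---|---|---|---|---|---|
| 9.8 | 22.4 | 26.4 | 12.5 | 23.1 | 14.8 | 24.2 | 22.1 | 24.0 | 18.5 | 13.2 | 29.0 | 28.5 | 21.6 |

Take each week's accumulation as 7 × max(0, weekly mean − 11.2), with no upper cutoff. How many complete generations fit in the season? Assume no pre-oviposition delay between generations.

3 generations

Weekly DD (7 × max(0, T̄ − 11.2)): 0.0, 78.4, 106.4, 9.1, 83.3, 25.2, 91.0, 76.3, 89.6, 51.1, 14.0, 124.6, 121.1, 72.8.
Season total = 942.9 DD.
Complete generations = ⌊942.9 / 276⌋ = 3.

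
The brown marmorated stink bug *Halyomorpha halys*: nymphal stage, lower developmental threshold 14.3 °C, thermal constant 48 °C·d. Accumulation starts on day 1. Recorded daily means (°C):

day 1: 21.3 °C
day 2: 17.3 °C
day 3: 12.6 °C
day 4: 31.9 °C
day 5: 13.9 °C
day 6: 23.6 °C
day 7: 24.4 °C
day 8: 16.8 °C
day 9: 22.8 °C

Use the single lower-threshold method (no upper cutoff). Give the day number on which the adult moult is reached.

day 8

Daily DD above 14.3 °C: 7.0, 3.0, 0.0, 17.6, 0.0, 9.3, 10.1, 2.5, 8.5.
Cumulative: 7.0, 10.0, 10.0, 27.6, 27.6, 36.9, 47.0, 49.5, 58.0.
The total first reaches 48 DD on day 8.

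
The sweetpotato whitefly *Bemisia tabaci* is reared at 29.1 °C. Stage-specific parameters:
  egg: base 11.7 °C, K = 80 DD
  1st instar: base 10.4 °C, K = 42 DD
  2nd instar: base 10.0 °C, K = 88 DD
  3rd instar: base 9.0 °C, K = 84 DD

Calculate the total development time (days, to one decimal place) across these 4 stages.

15.6 days

egg: 80 / (29.1 − 11.7) = 80 / 17.4 = 4.598 d.
1st instar: 42 / (29.1 − 10.4) = 42 / 18.7 = 2.246 d.
2nd instar: 88 / (29.1 − 10.0) = 88 / 19.1 = 4.607 d.
3rd instar: 84 / (29.1 − 9.0) = 84 / 20.1 = 4.179 d.
Sum = 15.630 ≈ 15.6 days.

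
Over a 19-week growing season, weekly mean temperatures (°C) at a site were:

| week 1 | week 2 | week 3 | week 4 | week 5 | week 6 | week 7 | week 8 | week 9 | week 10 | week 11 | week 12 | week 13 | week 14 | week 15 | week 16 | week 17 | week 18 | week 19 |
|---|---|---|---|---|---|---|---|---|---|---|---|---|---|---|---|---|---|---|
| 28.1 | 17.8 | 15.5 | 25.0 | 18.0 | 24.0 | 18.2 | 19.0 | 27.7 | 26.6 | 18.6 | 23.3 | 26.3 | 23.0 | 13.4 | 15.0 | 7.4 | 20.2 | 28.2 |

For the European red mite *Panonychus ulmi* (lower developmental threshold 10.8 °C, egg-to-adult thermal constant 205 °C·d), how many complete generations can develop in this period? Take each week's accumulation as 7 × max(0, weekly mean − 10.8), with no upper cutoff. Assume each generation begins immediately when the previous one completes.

6 generations

Weekly DD (7 × max(0, T̄ − 10.8)): 121.1, 49.0, 32.9, 99.4, 50.4, 92.4, 51.8, 57.4, 118.3, 110.6, 54.6, 87.5, 108.5, 85.4, 18.2, 29.4, 0.0, 65.8, 121.8.
Season total = 1354.5 DD.
Complete generations = ⌊1354.5 / 205⌋ = 6.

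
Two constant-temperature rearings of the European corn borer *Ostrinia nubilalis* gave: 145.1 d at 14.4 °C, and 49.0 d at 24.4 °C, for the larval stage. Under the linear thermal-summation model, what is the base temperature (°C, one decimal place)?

9.3 °C

Under the model K = D·(T − T_b), so D₁·(T₁ − T_b) = D₂·(T₂ − T_b).
145.1·(14.4 − T_b) = 49.0·(24.4 − T_b)
T_b = (145.1·14.4 − 49.0·24.4) / (145.1 − 49.0) = 893.84 / 96.1 = 9.301 °C ≈ 9.3 °C.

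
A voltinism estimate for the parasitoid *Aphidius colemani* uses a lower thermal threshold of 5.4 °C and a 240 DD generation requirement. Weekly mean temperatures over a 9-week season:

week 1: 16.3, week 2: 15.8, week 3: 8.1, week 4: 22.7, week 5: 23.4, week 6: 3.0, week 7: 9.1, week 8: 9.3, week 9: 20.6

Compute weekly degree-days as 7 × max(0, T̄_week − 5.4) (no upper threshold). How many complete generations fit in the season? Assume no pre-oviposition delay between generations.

Weekly DD (7 × max(0, T̄ − 5.4)): 76.3, 72.8, 18.9, 121.1, 126.0, 0.0, 25.9, 27.3, 106.4.
Season total = 574.7 DD.
Complete generations = ⌊574.7 / 240⌋ = 2.

2 generations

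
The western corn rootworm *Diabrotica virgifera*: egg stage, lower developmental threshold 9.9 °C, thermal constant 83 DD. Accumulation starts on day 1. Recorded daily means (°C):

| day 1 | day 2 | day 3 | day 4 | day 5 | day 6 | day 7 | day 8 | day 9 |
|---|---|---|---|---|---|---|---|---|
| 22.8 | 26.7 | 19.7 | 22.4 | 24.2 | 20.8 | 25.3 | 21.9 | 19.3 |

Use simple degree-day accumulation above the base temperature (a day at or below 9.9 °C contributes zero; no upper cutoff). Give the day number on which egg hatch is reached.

day 7

Daily DD above 9.9 °C: 12.9, 16.8, 9.8, 12.5, 14.3, 10.9, 15.4, 12.0, 9.4.
Cumulative: 12.9, 29.7, 39.5, 52.0, 66.3, 77.2, 92.6, 104.6, 114.0.
The total first reaches 83 DD on day 7.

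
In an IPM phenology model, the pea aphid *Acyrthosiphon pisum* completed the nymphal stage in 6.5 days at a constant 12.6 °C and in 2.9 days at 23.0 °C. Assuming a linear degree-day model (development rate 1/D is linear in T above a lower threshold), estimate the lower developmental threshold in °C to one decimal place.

Linear rate model ⇒ the product D·(T − T_b) is constant across temperatures.
6.5·(12.6 − T_b) = 2.9·(23.0 − T_b)
T_b = (6.5·12.6 − 2.9·23.0) / (6.5 − 2.9) = 15.20 / 3.6 = 4.222 °C ≈ 4.2 °C.

4.2 °C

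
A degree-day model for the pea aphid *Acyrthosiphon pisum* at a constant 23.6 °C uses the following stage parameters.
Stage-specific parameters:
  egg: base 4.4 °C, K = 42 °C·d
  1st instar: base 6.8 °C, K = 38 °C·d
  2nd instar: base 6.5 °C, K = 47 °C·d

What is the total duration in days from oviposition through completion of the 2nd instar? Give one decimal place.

7.2 days

egg: 42 / (23.6 − 4.4) = 42 / 19.2 = 2.187 d.
1st instar: 38 / (23.6 − 6.8) = 38 / 16.8 = 2.262 d.
2nd instar: 47 / (23.6 − 6.5) = 47 / 17.1 = 2.749 d.
Sum = 7.198 ≈ 7.2 days.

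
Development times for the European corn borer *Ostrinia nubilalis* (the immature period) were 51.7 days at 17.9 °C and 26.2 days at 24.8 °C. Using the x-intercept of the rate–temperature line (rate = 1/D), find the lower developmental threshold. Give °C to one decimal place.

10.8 °C

Linear rate model ⇒ the product D·(T − T_b) is constant across temperatures.
51.7·(17.9 − T_b) = 26.2·(24.8 − T_b)
T_b = (51.7·17.9 − 26.2·24.8) / (51.7 − 26.2) = 275.67 / 25.5 = 10.811 °C ≈ 10.8 °C.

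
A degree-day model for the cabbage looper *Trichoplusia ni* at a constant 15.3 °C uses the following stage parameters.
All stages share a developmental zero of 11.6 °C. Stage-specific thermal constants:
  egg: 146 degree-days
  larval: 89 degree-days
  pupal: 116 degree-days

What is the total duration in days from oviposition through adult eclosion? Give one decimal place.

Daily accumulation at 15.3 °C = 15.3 − 11.6 = 3.7 DD/day.
Total K = 146 + 89 + 116 = 351 DD.
Total duration = 351 / 3.7 = 94.865 ≈ 94.9 days.

94.9 days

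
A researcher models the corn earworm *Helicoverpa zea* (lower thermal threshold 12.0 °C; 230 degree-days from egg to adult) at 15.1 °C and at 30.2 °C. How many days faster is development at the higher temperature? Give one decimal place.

61.6 days

At 15.1 °C: 230 / (15.1 − 12.0) = 230 / 3.1 = 74.194 d.
At 30.2 °C: 230 / (30.2 − 12.0) = 230 / 18.2 = 12.637 d.
Difference = |74.194 − 12.637| = 61.556 ≈ 61.6 days.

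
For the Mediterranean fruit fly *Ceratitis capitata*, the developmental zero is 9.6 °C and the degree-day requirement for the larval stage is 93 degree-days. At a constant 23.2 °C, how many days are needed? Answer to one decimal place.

Daily accumulation = 23.2 − 9.6 = 13.6 DD/day.
Duration = 93 / 13.6 = 6.838 ≈ 6.8 days.

6.8 days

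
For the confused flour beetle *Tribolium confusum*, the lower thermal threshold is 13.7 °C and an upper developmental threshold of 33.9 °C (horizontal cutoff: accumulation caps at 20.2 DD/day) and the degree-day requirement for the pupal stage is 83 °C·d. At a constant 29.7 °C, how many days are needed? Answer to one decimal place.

Daily accumulation = 29.7 − 13.7 = 16.0 DD/day.
Duration = 83 / 16.0 = 5.188 ≈ 5.2 days.

5.2 days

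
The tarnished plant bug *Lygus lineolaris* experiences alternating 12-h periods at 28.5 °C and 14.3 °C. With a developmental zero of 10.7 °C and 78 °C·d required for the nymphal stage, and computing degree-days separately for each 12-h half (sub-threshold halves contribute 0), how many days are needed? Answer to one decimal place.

Day half: max(0, 28.5 − 10.7) × 0.5 = 17.8 × 0.5 = 8.90 DD.
Night half: max(0, 14.3 − 10.7) × 0.5 = 3.6 × 0.5 = 1.80 DD.
Per 24 h: 10.70 DD/day.
Duration = 78 / 10.70 = 7.290 ≈ 7.3 days.

7.3 days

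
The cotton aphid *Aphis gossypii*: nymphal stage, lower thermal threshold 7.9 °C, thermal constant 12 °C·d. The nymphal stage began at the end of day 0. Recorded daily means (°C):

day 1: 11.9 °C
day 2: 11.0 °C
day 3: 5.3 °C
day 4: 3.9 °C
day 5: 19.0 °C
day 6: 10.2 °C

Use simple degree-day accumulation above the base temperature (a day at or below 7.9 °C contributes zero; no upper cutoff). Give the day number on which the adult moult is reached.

day 5

Daily DD above 7.9 °C: 4.0, 3.1, 0.0, 0.0, 11.1, 2.3.
Cumulative: 4.0, 7.1, 7.1, 7.1, 18.2, 20.5.
The total first reaches 12 DD on day 5.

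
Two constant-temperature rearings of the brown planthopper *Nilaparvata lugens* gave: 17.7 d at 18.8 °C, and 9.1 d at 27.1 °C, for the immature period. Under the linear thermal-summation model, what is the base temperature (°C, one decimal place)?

Equal thermal constants: D₁(T₁ − T_b) = D₂(T₂ − T_b).
17.7·(18.8 − T_b) = 9.1·(27.1 − T_b)
T_b = (17.7·18.8 − 9.1·27.1) / (17.7 − 9.1) = 86.15 / 8.6 = 10.017 °C ≈ 10.0 °C.

10.0 °C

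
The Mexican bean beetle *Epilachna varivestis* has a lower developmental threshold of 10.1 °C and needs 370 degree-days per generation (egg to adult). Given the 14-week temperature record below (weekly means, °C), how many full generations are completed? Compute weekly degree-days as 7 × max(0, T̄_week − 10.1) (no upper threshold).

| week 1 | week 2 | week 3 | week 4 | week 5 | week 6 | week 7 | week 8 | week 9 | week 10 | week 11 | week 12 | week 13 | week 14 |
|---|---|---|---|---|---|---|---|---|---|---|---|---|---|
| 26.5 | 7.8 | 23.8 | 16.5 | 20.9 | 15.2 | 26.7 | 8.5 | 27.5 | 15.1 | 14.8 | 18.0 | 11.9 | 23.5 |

2 generations

Weekly DD (7 × max(0, T̄ − 10.1)): 114.8, 0.0, 95.9, 44.8, 75.6, 35.7, 116.2, 0.0, 121.8, 35.0, 32.9, 55.3, 12.6, 93.8.
Season total = 834.4 DD.
Complete generations = ⌊834.4 / 370⌋ = 2.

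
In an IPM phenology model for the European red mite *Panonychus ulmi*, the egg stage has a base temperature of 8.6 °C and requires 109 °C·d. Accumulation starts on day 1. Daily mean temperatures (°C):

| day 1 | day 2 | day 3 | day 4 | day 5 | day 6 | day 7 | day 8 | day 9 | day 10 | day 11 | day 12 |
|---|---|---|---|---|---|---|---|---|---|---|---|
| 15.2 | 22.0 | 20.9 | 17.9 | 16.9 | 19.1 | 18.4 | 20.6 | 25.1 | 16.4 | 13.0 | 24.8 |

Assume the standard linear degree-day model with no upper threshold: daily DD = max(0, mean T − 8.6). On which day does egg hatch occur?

Daily DD above 8.6 °C: 6.6, 13.4, 12.3, 9.3, 8.3, 10.5, 9.8, 12.0, 16.5, 7.8, 4.4, 16.2.
Cumulative: 6.6, 20.0, 32.3, 41.6, 49.9, 60.4, 70.2, 82.2, 98.7, 106.5, 110.9, 127.1.
The total first reaches 109 DD on day 11.

day 11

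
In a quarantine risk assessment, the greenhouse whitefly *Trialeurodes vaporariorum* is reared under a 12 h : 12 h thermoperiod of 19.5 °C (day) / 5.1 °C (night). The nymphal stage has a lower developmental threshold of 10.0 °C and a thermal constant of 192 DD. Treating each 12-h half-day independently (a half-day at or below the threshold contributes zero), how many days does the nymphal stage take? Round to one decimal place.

40.4 days

Day half: max(0, 19.5 − 10.0) × 0.5 = 9.5 × 0.5 = 4.75 DD.
Night half: max(0, 5.1 − 10.0) × 0.5 = 0.0 × 0.5 = 0.00 DD.
Per 24 h: 4.75 DD/day.
Duration = 192 / 4.75 = 40.421 ≈ 40.4 days.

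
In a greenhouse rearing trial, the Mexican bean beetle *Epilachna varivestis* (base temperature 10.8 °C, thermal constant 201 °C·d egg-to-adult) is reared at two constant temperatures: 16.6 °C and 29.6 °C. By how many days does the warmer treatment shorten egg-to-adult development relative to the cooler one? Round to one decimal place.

24.0 days

At 16.6 °C: 201 / (16.6 − 10.8) = 201 / 5.8 = 34.655 d.
At 29.6 °C: 201 / (29.6 − 10.8) = 201 / 18.8 = 10.691 d.
Difference = |34.655 − 10.691| = 23.964 ≈ 24.0 days.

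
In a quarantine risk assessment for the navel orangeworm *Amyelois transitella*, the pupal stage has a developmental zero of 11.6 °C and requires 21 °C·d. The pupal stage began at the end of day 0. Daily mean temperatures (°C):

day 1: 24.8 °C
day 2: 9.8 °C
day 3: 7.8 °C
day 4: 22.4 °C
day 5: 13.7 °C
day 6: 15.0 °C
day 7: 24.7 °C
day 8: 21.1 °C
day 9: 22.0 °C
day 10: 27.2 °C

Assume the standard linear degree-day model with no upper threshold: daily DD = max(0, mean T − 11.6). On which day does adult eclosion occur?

day 4

Daily DD above 11.6 °C: 13.2, 0.0, 0.0, 10.8, 2.1, 3.4, 13.1, 9.5, 10.4, 15.6.
Cumulative: 13.2, 13.2, 13.2, 24.0, 26.1, 29.5, 42.6, 52.1, 62.5, 78.1.
The total first reaches 21 DD on day 4.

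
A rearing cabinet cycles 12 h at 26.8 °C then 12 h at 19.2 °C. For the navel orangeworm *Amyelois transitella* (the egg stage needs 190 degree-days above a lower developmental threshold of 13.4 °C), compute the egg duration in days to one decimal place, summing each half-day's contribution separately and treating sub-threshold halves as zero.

19.8 days

Day half: max(0, 26.8 − 13.4) × 0.5 = 13.4 × 0.5 = 6.70 DD.
Night half: max(0, 19.2 − 13.4) × 0.5 = 5.8 × 0.5 = 2.90 DD.
Per 24 h: 9.60 DD/day.
Duration = 190 / 9.60 = 19.792 ≈ 19.8 days.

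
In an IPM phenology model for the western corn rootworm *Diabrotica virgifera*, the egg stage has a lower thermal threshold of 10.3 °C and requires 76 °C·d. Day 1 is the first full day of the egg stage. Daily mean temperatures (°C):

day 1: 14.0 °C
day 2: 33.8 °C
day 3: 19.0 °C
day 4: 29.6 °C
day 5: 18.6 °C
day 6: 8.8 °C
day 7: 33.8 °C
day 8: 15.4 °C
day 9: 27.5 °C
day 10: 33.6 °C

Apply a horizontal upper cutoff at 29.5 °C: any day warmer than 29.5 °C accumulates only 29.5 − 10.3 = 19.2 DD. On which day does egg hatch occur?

Daily DD above 10.3 °C (capped at 19.2): 3.7, 19.2, 8.7, 19.2, 8.3, 0.0, 19.2, 5.1, 17.2, 19.2.
Cumulative: 3.7, 22.9, 31.6, 50.8, 59.1, 59.1, 78.3, 83.4, 100.6, 119.8.
The total first reaches 76 DD on day 7.

day 7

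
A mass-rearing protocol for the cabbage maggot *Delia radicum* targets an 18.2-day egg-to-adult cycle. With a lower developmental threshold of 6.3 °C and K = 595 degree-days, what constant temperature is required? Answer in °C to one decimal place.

39.0 °C

Required daily accumulation = 595 / 18.2 = 32.692 DD/day.
T = T_base + 32.692 = 6.3 + 32.692 = 38.992 ≈ 39.0 °C.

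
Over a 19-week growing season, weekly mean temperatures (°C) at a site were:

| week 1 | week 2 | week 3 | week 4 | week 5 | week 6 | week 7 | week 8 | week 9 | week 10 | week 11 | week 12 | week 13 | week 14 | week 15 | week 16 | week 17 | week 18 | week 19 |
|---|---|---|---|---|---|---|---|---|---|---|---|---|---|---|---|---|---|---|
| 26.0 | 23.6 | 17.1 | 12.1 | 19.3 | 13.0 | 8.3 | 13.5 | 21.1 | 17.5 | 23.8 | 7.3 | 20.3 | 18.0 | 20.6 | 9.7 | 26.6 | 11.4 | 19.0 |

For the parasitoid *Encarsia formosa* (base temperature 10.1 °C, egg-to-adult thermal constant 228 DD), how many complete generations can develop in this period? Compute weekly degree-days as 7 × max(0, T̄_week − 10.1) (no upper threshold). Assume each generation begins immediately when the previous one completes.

Weekly DD (7 × max(0, T̄ − 10.1)): 111.3, 94.5, 49.0, 14.0, 64.4, 20.3, 0.0, 23.8, 77.0, 51.8, 95.9, 0.0, 71.4, 55.3, 73.5, 0.0, 115.5, 9.1, 62.3.
Season total = 989.1 DD.
Complete generations = ⌊989.1 / 228⌋ = 4.

4 generations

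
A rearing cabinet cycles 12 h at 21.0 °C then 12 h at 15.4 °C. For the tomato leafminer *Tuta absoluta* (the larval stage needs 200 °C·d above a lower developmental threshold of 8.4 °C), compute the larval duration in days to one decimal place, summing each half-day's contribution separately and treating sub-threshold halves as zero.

20.4 days

Day half: max(0, 21.0 − 8.4) × 0.5 = 12.6 × 0.5 = 6.30 DD.
Night half: max(0, 15.4 − 8.4) × 0.5 = 7.0 × 0.5 = 3.50 DD.
Per 24 h: 9.80 DD/day.
Duration = 200 / 9.80 = 20.408 ≈ 20.4 days.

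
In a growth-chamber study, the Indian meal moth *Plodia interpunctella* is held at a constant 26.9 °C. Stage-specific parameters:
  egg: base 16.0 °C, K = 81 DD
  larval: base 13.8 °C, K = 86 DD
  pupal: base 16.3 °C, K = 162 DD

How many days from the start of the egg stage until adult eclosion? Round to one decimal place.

egg: 81 / (26.9 − 16.0) = 81 / 10.9 = 7.431 d.
larval: 86 / (26.9 − 13.8) = 86 / 13.1 = 6.565 d.
pupal: 162 / (26.9 − 16.3) = 162 / 10.6 = 15.283 d.
Sum = 29.279 ≈ 29.3 days.

29.3 days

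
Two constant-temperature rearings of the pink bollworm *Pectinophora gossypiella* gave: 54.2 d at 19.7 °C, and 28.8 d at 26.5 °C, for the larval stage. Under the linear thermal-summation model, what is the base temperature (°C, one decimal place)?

Linear rate model ⇒ the product D·(T − T_b) is constant across temperatures.
54.2·(19.7 − T_b) = 28.8·(26.5 − T_b)
T_b = (54.2·19.7 − 28.8·26.5) / (54.2 − 28.8) = 304.54 / 25.4 = 11.990 °C ≈ 12.0 °C.

12.0 °C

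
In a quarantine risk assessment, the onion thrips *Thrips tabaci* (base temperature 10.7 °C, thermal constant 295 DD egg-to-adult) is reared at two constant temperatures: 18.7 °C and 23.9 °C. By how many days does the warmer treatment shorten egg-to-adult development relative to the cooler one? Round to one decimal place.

14.5 days

At 18.7 °C: 295 / (18.7 − 10.7) = 295 / 8.0 = 36.875 d.
At 23.9 °C: 295 / (23.9 − 10.7) = 295 / 13.2 = 22.348 d.
Difference = |36.875 − 22.348| = 14.527 ≈ 14.5 days.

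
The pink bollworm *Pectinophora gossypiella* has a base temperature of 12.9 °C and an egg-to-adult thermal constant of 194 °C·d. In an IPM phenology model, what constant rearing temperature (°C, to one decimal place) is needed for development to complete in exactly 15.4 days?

25.5 °C

Required daily accumulation = 194 / 15.4 = 12.597 DD/day.
T = T_base + 12.597 = 12.9 + 12.597 = 25.497 ≈ 25.5 °C.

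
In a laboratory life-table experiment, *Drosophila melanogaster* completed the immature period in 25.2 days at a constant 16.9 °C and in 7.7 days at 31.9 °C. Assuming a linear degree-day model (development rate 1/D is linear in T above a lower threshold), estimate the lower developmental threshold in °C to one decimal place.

Equal thermal constants: D₁(T₁ − T_b) = D₂(T₂ − T_b).
25.2·(16.9 − T_b) = 7.7·(31.9 − T_b)
T_b = (25.2·16.9 − 7.7·31.9) / (25.2 − 7.7) = 180.25 / 17.5 = 10.300 °C ≈ 10.3 °C.

10.3 °C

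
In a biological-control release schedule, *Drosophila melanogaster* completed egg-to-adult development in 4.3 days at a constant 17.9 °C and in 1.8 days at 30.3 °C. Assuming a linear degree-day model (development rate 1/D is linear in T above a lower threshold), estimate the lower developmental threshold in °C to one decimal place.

9.0 °C

Equal thermal constants: D₁(T₁ − T_b) = D₂(T₂ − T_b).
4.3·(17.9 − T_b) = 1.8·(30.3 − T_b)
T_b = (4.3·17.9 − 1.8·30.3) / (4.3 − 1.8) = 22.43 / 2.5 = 8.972 °C ≈ 9.0 °C.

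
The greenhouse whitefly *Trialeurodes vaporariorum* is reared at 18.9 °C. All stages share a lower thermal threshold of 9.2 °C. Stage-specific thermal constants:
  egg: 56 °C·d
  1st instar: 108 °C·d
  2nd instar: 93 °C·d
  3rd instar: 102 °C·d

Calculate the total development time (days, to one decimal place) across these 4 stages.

37.0 days

Daily accumulation at 18.9 °C = 18.9 − 9.2 = 9.7 DD/day.
Total K = 56 + 108 + 93 + 102 = 359 DD.
Total duration = 359 / 9.7 = 37.010 ≈ 37.0 days.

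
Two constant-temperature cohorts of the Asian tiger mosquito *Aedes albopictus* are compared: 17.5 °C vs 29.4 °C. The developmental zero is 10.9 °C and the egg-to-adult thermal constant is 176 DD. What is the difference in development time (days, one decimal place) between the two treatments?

At 17.5 °C: 176 / (17.5 − 10.9) = 176 / 6.6 = 26.667 d.
At 29.4 °C: 176 / (29.4 − 10.9) = 176 / 18.5 = 9.514 d.
Difference = |26.667 − 9.514| = 17.153 ≈ 17.2 days.

17.2 days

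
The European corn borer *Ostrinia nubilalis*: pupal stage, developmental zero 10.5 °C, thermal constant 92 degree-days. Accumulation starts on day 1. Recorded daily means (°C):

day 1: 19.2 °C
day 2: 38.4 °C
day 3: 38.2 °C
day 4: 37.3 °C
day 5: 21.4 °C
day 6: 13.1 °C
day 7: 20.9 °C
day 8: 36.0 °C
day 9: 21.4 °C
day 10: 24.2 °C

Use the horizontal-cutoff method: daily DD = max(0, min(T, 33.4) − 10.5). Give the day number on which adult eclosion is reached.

day 7

Daily DD above 10.5 °C (capped at 22.9): 8.7, 22.9, 22.9, 22.9, 10.9, 2.6, 10.4, 22.9, 10.9, 13.7.
Cumulative: 8.7, 31.6, 54.5, 77.4, 88.3, 90.9, 101.3, 124.2, 135.1, 148.8.
The total first reaches 92 DD on day 7.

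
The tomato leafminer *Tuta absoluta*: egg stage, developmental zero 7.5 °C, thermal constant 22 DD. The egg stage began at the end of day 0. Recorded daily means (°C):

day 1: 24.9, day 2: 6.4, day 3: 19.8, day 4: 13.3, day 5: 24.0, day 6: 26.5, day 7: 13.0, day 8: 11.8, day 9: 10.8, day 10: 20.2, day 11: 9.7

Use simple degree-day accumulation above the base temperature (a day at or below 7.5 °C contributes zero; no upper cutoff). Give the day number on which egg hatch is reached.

day 3

Daily DD above 7.5 °C: 17.4, 0.0, 12.3, 5.8, 16.5, 19.0, 5.5, 4.3, 3.3, 12.7, 2.2.
Cumulative: 17.4, 17.4, 29.7, 35.5, 52.0, 71.0, 76.5, 80.8, 84.1, 96.8, 99.0.
The total first reaches 22 DD on day 3.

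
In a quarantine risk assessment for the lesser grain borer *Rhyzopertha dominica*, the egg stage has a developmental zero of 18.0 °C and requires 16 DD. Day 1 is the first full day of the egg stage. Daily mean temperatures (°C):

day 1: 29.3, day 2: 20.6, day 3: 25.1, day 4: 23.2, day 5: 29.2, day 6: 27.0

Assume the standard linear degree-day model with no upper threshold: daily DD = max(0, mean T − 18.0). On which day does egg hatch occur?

day 3

Daily DD above 18.0 °C: 11.3, 2.6, 7.1, 5.2, 11.2, 9.0.
Cumulative: 11.3, 13.9, 21.0, 26.2, 37.4, 46.4.
The total first reaches 16 DD on day 3.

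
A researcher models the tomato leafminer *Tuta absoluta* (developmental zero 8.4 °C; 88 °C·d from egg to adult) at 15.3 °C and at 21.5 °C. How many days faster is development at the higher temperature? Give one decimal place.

At 15.3 °C: 88 / (15.3 − 8.4) = 88 / 6.9 = 12.754 d.
At 21.5 °C: 88 / (21.5 − 8.4) = 88 / 13.1 = 6.718 d.
Difference = |12.754 − 6.718| = 6.036 ≈ 6.0 days.

6.0 days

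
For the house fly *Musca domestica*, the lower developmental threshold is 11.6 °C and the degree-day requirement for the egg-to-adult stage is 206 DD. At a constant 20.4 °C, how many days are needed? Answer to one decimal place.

Daily accumulation = 20.4 − 11.6 = 8.8 DD/day.
Duration = 206 / 8.8 = 23.409 ≈ 23.4 days.

23.4 days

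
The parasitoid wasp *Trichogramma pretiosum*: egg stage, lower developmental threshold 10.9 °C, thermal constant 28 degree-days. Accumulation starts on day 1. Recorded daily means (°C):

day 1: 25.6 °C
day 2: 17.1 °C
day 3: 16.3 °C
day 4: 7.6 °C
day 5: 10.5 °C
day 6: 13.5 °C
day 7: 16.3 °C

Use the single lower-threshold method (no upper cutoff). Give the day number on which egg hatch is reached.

Daily DD above 10.9 °C: 14.7, 6.2, 5.4, 0.0, 0.0, 2.6, 5.4.
Cumulative: 14.7, 20.9, 26.3, 26.3, 26.3, 28.9, 34.3.
The total first reaches 28 DD on day 6.

day 6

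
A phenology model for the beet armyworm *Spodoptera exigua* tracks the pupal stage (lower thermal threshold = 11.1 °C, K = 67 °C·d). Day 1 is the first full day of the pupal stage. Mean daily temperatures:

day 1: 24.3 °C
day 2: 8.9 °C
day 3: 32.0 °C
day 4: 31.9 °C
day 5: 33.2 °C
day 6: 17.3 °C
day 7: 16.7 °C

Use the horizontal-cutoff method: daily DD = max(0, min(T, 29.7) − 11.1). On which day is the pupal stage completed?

Daily DD above 11.1 °C (capped at 18.6): 13.2, 0.0, 18.6, 18.6, 18.6, 6.2, 5.6.
Cumulative: 13.2, 13.2, 31.8, 50.4, 69.0, 75.2, 80.8.
The total first reaches 67 DD on day 5.

day 5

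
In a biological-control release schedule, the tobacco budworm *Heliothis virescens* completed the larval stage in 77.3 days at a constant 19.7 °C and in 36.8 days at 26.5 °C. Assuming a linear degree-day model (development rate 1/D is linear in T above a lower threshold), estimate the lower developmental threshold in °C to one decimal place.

Linear rate model ⇒ the product D·(T − T_b) is constant across temperatures.
77.3·(19.7 − T_b) = 36.8·(26.5 − T_b)
T_b = (77.3·19.7 − 36.8·26.5) / (77.3 − 36.8) = 547.61 / 40.5 = 13.521 °C ≈ 13.5 °C.

13.5 °C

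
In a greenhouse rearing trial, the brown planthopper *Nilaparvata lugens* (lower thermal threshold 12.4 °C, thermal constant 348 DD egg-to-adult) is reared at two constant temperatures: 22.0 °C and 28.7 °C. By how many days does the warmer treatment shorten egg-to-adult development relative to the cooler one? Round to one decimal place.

14.9 days

At 22.0 °C: 348 / (22.0 − 12.4) = 348 / 9.6 = 36.250 d.
At 28.7 °C: 348 / (28.7 − 12.4) = 348 / 16.3 = 21.350 d.
Difference = |36.250 − 21.350| = 14.900 ≈ 14.9 days.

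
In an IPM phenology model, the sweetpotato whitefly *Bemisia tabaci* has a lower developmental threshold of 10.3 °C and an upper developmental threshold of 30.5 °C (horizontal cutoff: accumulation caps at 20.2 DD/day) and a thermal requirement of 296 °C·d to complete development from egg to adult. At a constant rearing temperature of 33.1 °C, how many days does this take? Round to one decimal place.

Temperature 33.1 °C exceeds the upper threshold, so daily accumulation caps at 30.5 − 10.3 = 20.2 DD/day.
Duration = 296 / 20.2 = 14.653 ≈ 14.7 days.

14.7 days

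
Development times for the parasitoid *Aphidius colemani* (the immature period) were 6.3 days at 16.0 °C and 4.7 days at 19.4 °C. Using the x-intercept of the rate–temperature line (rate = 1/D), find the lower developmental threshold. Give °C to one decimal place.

6.0 °C

Under the model K = D·(T − T_b), so D₁·(T₁ − T_b) = D₂·(T₂ − T_b).
6.3·(16.0 − T_b) = 4.7·(19.4 − T_b)
T_b = (6.3·16.0 − 4.7·19.4) / (6.3 − 4.7) = 9.62 / 1.6 = 6.013 °C ≈ 6.0 °C.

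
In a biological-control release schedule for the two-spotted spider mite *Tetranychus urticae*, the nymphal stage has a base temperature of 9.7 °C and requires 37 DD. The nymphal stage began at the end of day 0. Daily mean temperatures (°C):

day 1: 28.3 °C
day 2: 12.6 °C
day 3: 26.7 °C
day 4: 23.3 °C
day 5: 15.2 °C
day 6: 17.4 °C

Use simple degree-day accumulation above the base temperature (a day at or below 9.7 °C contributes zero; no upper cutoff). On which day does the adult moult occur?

day 3

Daily DD above 9.7 °C: 18.6, 2.9, 17.0, 13.6, 5.5, 7.7.
Cumulative: 18.6, 21.5, 38.5, 52.1, 57.6, 65.3.
The total first reaches 37 DD on day 3.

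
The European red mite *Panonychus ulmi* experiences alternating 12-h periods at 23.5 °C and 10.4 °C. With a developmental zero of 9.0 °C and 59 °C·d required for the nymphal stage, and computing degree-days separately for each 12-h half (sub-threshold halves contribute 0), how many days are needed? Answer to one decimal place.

7.4 days

Day half: max(0, 23.5 − 9.0) × 0.5 = 14.5 × 0.5 = 7.25 DD.
Night half: max(0, 10.4 − 9.0) × 0.5 = 1.4 × 0.5 = 0.70 DD.
Per 24 h: 7.95 DD/day.
Duration = 59 / 7.95 = 7.421 ≈ 7.4 days.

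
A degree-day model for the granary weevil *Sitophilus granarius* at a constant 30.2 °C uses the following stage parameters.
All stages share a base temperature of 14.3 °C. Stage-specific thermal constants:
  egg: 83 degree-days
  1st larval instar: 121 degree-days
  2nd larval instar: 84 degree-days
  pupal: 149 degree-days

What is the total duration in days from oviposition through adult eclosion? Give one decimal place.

Daily accumulation at 30.2 °C = 30.2 − 14.3 = 15.9 DD/day.
Total K = 83 + 121 + 84 + 149 = 437 DD.
Total duration = 437 / 15.9 = 27.484 ≈ 27.5 days.

27.5 days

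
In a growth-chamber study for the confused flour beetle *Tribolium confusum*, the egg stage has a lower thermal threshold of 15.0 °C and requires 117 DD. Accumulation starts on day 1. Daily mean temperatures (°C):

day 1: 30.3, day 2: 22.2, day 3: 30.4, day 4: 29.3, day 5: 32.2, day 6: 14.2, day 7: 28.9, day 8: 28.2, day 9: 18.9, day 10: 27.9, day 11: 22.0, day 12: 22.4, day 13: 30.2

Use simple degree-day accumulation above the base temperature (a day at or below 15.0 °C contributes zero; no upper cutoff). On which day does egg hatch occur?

day 11

Daily DD above 15.0 °C: 15.3, 7.2, 15.4, 14.3, 17.2, 0.0, 13.9, 13.2, 3.9, 12.9, 7.0, 7.4, 15.2.
Cumulative: 15.3, 22.5, 37.9, 52.2, 69.4, 69.4, 83.3, 96.5, 100.4, 113.3, 120.3, 127.7, 142.9.
The total first reaches 117 DD on day 11.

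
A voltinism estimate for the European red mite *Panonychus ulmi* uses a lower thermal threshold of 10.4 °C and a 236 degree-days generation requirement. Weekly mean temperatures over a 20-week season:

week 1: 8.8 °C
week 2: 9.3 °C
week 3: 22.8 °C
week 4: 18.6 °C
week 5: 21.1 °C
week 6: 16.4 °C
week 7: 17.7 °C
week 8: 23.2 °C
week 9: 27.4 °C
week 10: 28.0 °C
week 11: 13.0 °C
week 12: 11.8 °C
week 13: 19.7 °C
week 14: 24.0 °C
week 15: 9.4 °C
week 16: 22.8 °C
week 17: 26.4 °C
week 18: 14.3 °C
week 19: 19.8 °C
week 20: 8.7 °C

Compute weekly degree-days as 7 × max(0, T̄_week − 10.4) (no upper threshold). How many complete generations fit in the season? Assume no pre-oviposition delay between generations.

Weekly DD (7 × max(0, T̄ − 10.4)): 0.0, 0.0, 86.8, 57.4, 74.9, 42.0, 51.1, 89.6, 119.0, 123.2, 18.2, 9.8, 65.1, 95.2, 0.0, 86.8, 112.0, 27.3, 65.8, 0.0.
Season total = 1124.2 DD.
Complete generations = ⌊1124.2 / 236⌋ = 4.

4 generations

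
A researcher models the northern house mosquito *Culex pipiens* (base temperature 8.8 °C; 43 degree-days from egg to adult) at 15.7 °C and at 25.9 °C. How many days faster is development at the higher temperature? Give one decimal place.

3.7 days

At 15.7 °C: 43 / (15.7 − 8.8) = 43 / 6.9 = 6.232 d.
At 25.9 °C: 43 / (25.9 − 8.8) = 43 / 17.1 = 2.515 d.
Difference = |6.232 − 2.515| = 3.717 ≈ 3.7 days.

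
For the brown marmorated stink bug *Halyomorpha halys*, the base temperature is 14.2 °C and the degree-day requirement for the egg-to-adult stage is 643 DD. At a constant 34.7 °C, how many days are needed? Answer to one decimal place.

31.4 days

Daily accumulation = 34.7 − 14.2 = 20.5 DD/day.
Duration = 643 / 20.5 = 31.366 ≈ 31.4 days.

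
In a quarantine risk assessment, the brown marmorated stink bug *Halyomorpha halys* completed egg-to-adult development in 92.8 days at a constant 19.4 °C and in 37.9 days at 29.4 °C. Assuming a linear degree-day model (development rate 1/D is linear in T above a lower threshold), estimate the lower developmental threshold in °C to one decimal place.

Equal thermal constants: D₁(T₁ − T_b) = D₂(T₂ − T_b).
92.8·(19.4 − T_b) = 37.9·(29.4 − T_b)
T_b = (92.8·19.4 − 37.9·29.4) / (92.8 − 37.9) = 686.06 / 54.9 = 12.497 °C ≈ 12.5 °C.

12.5 °C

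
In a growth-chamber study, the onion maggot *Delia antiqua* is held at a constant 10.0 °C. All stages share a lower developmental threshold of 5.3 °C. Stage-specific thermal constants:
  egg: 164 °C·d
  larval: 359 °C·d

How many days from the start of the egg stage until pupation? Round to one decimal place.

Daily accumulation at 10.0 °C = 10.0 − 5.3 = 4.7 DD/day.
Total K = 164 + 359 = 523 DD.
Total duration = 523 / 4.7 = 111.277 ≈ 111.3 days.

111.3 days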